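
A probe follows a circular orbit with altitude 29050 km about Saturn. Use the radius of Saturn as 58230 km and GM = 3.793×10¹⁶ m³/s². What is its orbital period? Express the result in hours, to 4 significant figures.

r = 58230 + 29050 = 87280 km = 8.7280×10⁷ m.
Kepler's third law: T = 2π√(r³/μ) = 2π√((8.728×10⁷)³ / 3.793×10¹⁶).
r³/μ = 1.753×10⁷ s², so T = 2π × 4.187×10³ = 2.631×10⁴ s.
Converting: 2.631×10⁴ s ÷ 3600 = 7.307 hours.

T ≈ 7.307 hours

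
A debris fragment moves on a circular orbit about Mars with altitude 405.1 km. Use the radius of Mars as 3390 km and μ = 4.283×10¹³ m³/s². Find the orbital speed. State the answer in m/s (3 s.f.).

v ≈ 3360 m/s

r = 3390 + 405.1 = 3795.1 km = 3.7951×10⁶ m.
For a circular orbit v = √(μ/r) = √(4.283×10¹³ / 3.795×10⁶) = √(1.129×10⁷) = 3359 m/s.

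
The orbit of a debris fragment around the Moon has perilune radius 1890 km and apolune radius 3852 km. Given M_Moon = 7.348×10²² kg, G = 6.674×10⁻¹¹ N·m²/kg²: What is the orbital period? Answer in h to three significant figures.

T ≈ 3.83 h

μ = GM = 6.674×10⁻¹¹ × 7.348×10²² = 4.904×10¹² m³/s².
Semi-major axis a = (r_p + r_a)/2 = (1890.0 + 3852.0)/2 = 2871.0 km = 2.871×10⁶ m.
By Kepler's third law T = 2π√(a³/μ) = 2π × 2.197×10³ = 1.380×10⁴ s.
= 3.834 h.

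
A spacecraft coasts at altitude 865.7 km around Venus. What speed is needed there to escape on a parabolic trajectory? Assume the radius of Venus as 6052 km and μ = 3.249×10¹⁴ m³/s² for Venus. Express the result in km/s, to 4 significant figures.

v_esc ≈ 9.692 km/s

r = 6052 + 865.7 = 6917.7 km = 6.9177×10⁶ m.
Escape speed v_esc = √(2μ/r) = √(2 × 3.249×10¹⁴ / 6.918×10⁶) = √(9.393×10⁷) = 9692 m/s.
= 9.692 km/s.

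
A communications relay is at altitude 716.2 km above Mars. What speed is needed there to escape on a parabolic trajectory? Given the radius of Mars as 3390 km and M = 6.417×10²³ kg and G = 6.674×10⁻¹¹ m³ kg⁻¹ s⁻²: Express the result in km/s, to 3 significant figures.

v_esc ≈ 4.57 km/s

μ = GM = 6.674×10⁻¹¹ × 6.417×10²³ = 4.283×10¹³ m³/s².
r = 3390 + 716.2 = 4106.2 km = 4.1062×10⁶ m.
Escape speed v_esc = √(2μ/r) = √(2 × 4.283×10¹³ / 4.106×10⁶) = √(2.086×10⁷) = 4567 m/s.
= 4.567 km/s.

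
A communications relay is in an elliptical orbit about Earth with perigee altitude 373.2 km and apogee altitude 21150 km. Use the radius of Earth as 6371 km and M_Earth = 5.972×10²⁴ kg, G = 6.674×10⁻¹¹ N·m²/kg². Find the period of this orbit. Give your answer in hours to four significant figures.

μ = GM = 6.674×10⁻¹¹ × 5.972×10²⁴ = 3.986×10¹⁴ m³/s².
r_p = 6371 + 373.2 = 6744.2 km = 6.7442×10⁶ m.
r_a = 6371 + 21150 = 27521 km = 2.7521×10⁷ m.
Semi-major axis a = (r_p + r_a)/2 = (6744.2 + 27521)/2 = 17133 km = 1.713×10⁷ m.
By Kepler's third law T = 2π√(a³/μ) = 2π × 3.552×10³ = 2.232×10⁴ s.
= 6.200 hours.

T ≈ 6.200 hours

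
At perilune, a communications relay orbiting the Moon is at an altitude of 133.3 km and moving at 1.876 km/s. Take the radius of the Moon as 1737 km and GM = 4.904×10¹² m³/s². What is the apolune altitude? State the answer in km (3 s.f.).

r_p = 1737 + 133.3 = 1870.3 km = 1.870×10⁶ m.
Specific energy ε = v²/2 − μ/r = -8.624×10⁵ J/kg, so a = −μ/(2ε) = 2.843×10⁶ m.
The apsides satisfy r_p + r_a = 2a, so the apolune radius is 2a − r_p = 3.816×10⁶ m = 3816.5 km.
Apolune altitude = 3816.5 − 1737 = 2079.5 km.

apolune altitude ≈ 2080 km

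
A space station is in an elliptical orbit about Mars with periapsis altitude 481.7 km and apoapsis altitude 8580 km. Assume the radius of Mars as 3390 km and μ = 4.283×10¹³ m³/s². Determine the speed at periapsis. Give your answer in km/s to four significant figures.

r_p = 3390 + 481.7 = 3871.7 km = 3.8717×10⁶ m.
r_a = 3390 + 8580 = 11970 km = 1.1970×10⁷ m.
Semi-major axis a = (r_p + r_a)/2 = 7920.9 km = 7.921×10⁶ m.
Vis-viva: v² = μ(2/r − 1/a) = 4.283×10¹³ × (5.166×10⁻⁷ − 1.262×10⁻⁷) = 1.672×10⁷ m²/s².
v = 4089 m/s = 4.089 km/s.

v ≈ 4.089 km/s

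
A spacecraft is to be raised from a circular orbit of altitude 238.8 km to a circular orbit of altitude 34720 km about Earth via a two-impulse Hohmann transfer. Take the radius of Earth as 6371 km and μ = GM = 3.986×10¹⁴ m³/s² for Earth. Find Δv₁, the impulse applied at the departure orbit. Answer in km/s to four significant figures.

Δv ≈ 2.427 km/s

r₁ = 6371 + 238.8 = 6609.8 km = 6.6098×10⁶ m.
r₂ = 6371 + 34720 = 41091 km = 4.1091×10⁷ m.
Transfer ellipse a_t = (r₁ + r₂)/2 = 2.385×10⁷ m.
At r₁: circular v_c1 = √(μ/r₁) = 7766 m/s; transfer-perigee v_p = √[μ(2/r₁ − 1/a_t)] = 10190 m/s.
Δv₁ = v_p − v_c1 = 2427 m/s.
= 2.427 km/s.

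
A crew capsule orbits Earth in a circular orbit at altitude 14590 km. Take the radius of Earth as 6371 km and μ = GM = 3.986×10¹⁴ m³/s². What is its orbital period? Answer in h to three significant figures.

r = 6371 + 14590 = 20961 km = 2.0961×10⁷ m.
Kepler's third law: T = 2π√(r³/μ) = 2π√((2.096×10⁷)³ / 3.986×10¹⁴).
r³/μ = 2.310×10⁷ s², so T = 2π × 4.807×10³ = 3.020×10⁴ s.
Converting: 3.020×10⁴ s ÷ 3600 = 8.389 h.

T ≈ 8.39 h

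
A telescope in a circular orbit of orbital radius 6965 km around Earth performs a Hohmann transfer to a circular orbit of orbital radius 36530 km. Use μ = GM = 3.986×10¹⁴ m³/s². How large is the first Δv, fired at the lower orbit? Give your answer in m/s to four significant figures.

r₁ = 6965 km = 6.965×10⁶ m.
r₂ = 36530 km = 3.653×10⁷ m.
Transfer ellipse a_t = (r₁ + r₂)/2 = 2.175×10⁷ m.
At r₁: circular v_c1 = √(μ/r₁) = 7565 m/s; transfer-perigee v_p = √[μ(2/r₁ − 1/a_t)] = 9805 m/s.
Δv₁ = v_p − v_c1 = 2240 m/s.

Δv ≈ 2240 m/s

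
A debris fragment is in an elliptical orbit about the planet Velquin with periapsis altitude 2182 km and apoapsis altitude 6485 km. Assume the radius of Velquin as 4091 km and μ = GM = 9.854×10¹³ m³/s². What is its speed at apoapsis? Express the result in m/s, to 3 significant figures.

r_p = 4091 + 2182 = 6273.0 km = 6.2730×10⁶ m.
r_a = 4091 + 6485 = 10576 km = 1.0576×10⁷ m.
Semi-major axis a = (r_p + r_a)/2 = 8424.5 km = 8.424×10⁶ m.
Vis-viva: v² = μ(2/r − 1/a) = 9.854×10¹³ × (1.891×10⁻⁷ − 1.187×10⁻⁷) = 6.938×10⁶ m²/s².
v = 2634 m/s.

v ≈ 2630 m/s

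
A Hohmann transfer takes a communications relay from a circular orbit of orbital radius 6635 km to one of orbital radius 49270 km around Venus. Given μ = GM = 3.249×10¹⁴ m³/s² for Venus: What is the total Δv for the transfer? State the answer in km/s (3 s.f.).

Δv_total ≈ 3.61 km/s

r₁ = 6635 km = 6.635×10⁶ m.
r₂ = 49270 km = 4.927×10⁷ m.
Transfer ellipse a_t = (r₁ + r₂)/2 = 2.795×10⁷ m.
At r₁: circular v_c1 = √(μ/r₁) = 6998 m/s; transfer-periapsis v_p = √[μ(2/r₁ − 1/a_t)] = 9290 m/s.
Δv₁ = v_p − v_c1 = 2293 m/s.
At r₂: circular v_c2 = √(μ/r₂) = 2568 m/s; transfer-apoapsis v_a = √[μ(2/r₂ − 1/a_t)] = 1251 m/s.
Δv₂ = v_c2 − v_a = 1317 m/s.
Total Δv = Δv₁ + Δv₂ = 3610 m/s = 3.610 km/s.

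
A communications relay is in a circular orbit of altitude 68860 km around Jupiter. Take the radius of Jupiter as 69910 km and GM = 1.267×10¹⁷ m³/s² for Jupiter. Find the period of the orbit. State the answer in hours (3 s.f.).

r = 69910 + 68860 = 138770 km = 1.3877×10⁸ m.
Kepler's third law: T = 2π√(r³/μ) = 2π√((1.388×10⁸)³ / 1.267×10¹⁷).
r³/μ = 2.109×10⁷ s², so T = 2π × 4.593×10³ = 2.886×10⁴ s.
Converting: 2.886×10⁴ s ÷ 3600 = 8.016 hours.

T ≈ 8.02 hours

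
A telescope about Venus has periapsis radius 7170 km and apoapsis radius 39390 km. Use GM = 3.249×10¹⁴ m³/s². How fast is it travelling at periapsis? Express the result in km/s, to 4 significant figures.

Semi-major axis a = (r_p + r_a)/2 = 23280 km = 2.328×10⁷ m.
Vis-viva: v² = μ(2/r − 1/a) = 3.249×10¹⁴ × (2.789×10⁻⁷ − 4.296×10⁻⁸) = 7.667×10⁷ m²/s².
v = 8756 m/s = 8.756 km/s.

v ≈ 8.756 km/s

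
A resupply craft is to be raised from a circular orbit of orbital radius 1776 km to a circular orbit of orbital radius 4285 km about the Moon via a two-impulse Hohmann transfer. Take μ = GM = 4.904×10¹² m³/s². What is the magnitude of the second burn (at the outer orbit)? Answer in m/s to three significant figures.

r₁ = 1776 km = 1.776×10⁶ m.
r₂ = 4285 km = 4.285×10⁶ m.
Transfer ellipse a_t = (r₁ + r₂)/2 = 3.030×10⁶ m.
At r₁: circular v_c1 = √(μ/r₁) = 1662 m/s; transfer-perilune v_p = √[μ(2/r₁ − 1/a_t)] = 1976 m/s.
At r₂: circular v_c2 = √(μ/r₂) = 1070 m/s; transfer-apolune v_a = √[μ(2/r₂ − 1/a_t)] = 819.0 m/s.
Δv₂ = v_c2 − v_a = 250.8 m/s.

Δv ≈ 251 m/s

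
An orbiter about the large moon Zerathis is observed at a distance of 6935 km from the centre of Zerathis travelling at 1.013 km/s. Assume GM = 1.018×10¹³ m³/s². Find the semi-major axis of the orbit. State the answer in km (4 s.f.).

r = 6.935×10⁶ m.
Specific orbital energy ε = v²/2 − μ/r = (1013)²/2 − 1.018×10¹³/6.935×10⁶ = -9.548×10⁵ J/kg.
Since ε = −μ/(2a), a = −μ/(2ε) = 5.331×10⁶ m = 5330.8 km.

a ≈ 5331 km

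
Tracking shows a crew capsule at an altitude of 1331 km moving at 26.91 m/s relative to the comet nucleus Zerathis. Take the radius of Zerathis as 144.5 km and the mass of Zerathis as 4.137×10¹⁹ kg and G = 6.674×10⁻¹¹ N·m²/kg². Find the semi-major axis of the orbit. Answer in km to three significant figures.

μ = GM = 6.674×10⁻¹¹ × 4.137×10¹⁹ = 2.761×10⁹ m³/s².
r = 144.5 + 1331 = 1475.5 km = 1.476×10⁶ m.
Vis-viva rearranged: 1/a = 2/r − v²/μ = 1.355×10⁻⁶ − 2.623×10⁻⁷ = 1.093×10⁻⁶ m⁻¹.
a = 9.147×10⁵ m = 914.75 km.

a ≈ 915 km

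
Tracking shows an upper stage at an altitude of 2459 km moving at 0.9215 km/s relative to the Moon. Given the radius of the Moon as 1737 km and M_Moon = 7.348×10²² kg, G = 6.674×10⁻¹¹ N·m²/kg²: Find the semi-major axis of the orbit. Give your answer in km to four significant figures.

a ≈ 3295 km

μ = GM = 6.674×10⁻¹¹ × 7.348×10²² = 4.904×10¹² m³/s².
r = 1737 + 2459 = 4196.0 km = 4.196×10⁶ m.
Specific orbital energy ε = v²/2 − μ/r = (921.5)²/2 − 4.904×10¹²/4.196×10⁶ = -7.442×10⁵ J/kg.
Since ε = −μ/(2a), a = −μ/(2ε) = 3.295×10⁶ m = 3295.0 km.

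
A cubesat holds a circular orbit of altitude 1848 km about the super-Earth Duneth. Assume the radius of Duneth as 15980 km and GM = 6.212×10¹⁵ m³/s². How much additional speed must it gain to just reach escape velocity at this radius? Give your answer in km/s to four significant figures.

r = 15980 + 1848 = 17828 km = 1.7828×10⁷ m.
Circular speed v_c = √(μ/r) = 18670 m/s.
Escape speed v_esc = √(2μ/r) = √2 × v_c = 26400 m/s.
Δv = v_esc − v_c = 7732 m/s = 7.732 km/s.

Δv ≈ 7.732 km/s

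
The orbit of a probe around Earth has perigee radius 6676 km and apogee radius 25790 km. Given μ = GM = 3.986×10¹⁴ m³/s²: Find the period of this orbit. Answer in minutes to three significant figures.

T ≈ 343 minutes

Semi-major axis a = (r_p + r_a)/2 = (6676.0 + 25790)/2 = 16233 km = 1.623×10⁷ m.
By Kepler's third law T = 2π√(a³/μ) = 2π × 3.276×10³ = 2.058×10⁴ s.
= 343.1 minutes.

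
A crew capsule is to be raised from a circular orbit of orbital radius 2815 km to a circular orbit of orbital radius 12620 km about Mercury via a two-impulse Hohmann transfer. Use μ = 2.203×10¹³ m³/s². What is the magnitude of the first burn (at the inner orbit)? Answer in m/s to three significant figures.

r₁ = 2815 km = 2.815×10⁶ m.
r₂ = 12620 km = 1.262×10⁷ m.
Transfer ellipse a_t = (r₁ + r₂)/2 = 7.718×10⁶ m.
At r₁: circular v_c1 = √(μ/r₁) = 2797 m/s; transfer-periherm v_p = √[μ(2/r₁ − 1/a_t)] = 3577 m/s.
Δv₁ = v_p − v_c1 = 779.8 m/s.

Δv ≈ 780 m/s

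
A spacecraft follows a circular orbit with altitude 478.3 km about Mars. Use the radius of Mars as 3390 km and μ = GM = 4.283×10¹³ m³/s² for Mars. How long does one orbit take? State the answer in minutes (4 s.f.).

r = 3390 + 478.3 = 3868.3 km = 3.8683×10⁶ m.
Kepler's third law: T = 2π√(r³/μ) = 2π√((3.868×10⁶)³ / 4.283×10¹³).
r³/μ = 1.351×10⁶ s², so T = 2π × 1.163×10³ = 7.304×10³ s.
Converting: 7.304×10³ s ÷ 60.00 = 121.7 minutes.

T ≈ 121.7 minutes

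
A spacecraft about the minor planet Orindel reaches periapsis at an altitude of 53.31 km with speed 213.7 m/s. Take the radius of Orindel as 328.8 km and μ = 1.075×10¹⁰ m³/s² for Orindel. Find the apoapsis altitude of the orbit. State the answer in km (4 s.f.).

apoapsis altitude ≈ 1318 km

r_p = 328.8 + 53.31 = 382.11 km = 3.821×10⁵ m.
Specific energy ε = v²/2 − μ/r = -5.299×10³ J/kg, so a = −μ/(2ε) = 1.014×10⁶ m.
The apsides satisfy r_p + r_a = 2a, so the apoapsis radius is 2a − r_p = 1.646×10⁶ m = 1646.4 km.
Apoapsis altitude = 1646.4 − 328.8 = 1317.6 km.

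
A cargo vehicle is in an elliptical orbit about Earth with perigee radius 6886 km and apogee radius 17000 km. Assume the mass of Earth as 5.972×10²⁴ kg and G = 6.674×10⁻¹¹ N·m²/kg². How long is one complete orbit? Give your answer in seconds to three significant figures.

T ≈ 13000 seconds

μ = GM = 6.674×10⁻¹¹ × 5.972×10²⁴ = 3.986×10¹⁴ m³/s².
Semi-major axis a = (r_p + r_a)/2 = (6886.0 + 17000)/2 = 11943 km = 1.194×10⁷ m.
By Kepler's third law T = 2π√(a³/μ) = 2π × 2.067×10³ = 1.299×10⁴ s.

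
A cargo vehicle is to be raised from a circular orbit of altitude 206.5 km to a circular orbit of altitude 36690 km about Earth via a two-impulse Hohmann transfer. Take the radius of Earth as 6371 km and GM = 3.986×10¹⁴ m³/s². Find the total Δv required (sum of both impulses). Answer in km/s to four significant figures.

Δv_total ≈ 3.945 km/s

r₁ = 6371 + 206.5 = 6577.5 km = 6.5775×10⁶ m.
r₂ = 6371 + 36690 = 43061 km = 4.3061×10⁷ m.
Transfer ellipse a_t = (r₁ + r₂)/2 = 2.482×10⁷ m.
At r₁: circular v_c1 = √(μ/r₁) = 7785 m/s; transfer-perigee v_p = √[μ(2/r₁ − 1/a_t)] = 10250 m/s.
Δv₁ = v_p − v_c1 = 2469 m/s.
At r₂: circular v_c2 = √(μ/r₂) = 3042 m/s; transfer-apogee v_a = √[μ(2/r₂ − 1/a_t)] = 1566 m/s.
Δv₂ = v_c2 − v_a = 1476 m/s.
Total Δv = Δv₁ + Δv₂ = 3945 m/s = 3.945 km/s.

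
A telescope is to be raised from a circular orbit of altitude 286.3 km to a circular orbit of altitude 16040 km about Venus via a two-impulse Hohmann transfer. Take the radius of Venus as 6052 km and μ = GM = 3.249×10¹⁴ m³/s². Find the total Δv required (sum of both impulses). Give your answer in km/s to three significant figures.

r₁ = 6052 + 286.3 = 6338.3 km = 6.3383×10⁶ m.
r₂ = 6052 + 16040 = 22092 km = 2.2092×10⁷ m.
Transfer ellipse a_t = (r₁ + r₂)/2 = 1.422×10⁷ m.
At r₁: circular v_c1 = √(μ/r₁) = 7160 m/s; transfer-periapsis v_p = √[μ(2/r₁ − 1/a_t)] = 8925 m/s.
Δv₁ = v_p − v_c1 = 1766 m/s.
At r₂: circular v_c2 = √(μ/r₂) = 3835 m/s; transfer-apoapsis v_a = √[μ(2/r₂ − 1/a_t)] = 2561 m/s.
Δv₂ = v_c2 − v_a = 1274 m/s.
Total Δv = Δv₁ + Δv₂ = 3040 m/s = 3.040 km/s.

Δv_total ≈ 3.04 km/s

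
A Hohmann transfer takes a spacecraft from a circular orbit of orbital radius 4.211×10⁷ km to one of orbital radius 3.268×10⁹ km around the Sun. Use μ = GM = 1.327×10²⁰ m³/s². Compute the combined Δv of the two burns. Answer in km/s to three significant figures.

r₁ = 4.211×10⁷ km = 4.211×10¹⁰ m.
r₂ = 3.268×10⁹ km = 3.268×10¹² m.
Transfer ellipse a_t = (r₁ + r₂)/2 = 1.655×10¹² m.
At r₁: circular v_c1 = √(μ/r₁) = 56140 m/s; transfer-perihelion v_p = √[μ(2/r₁ − 1/a_t)] = 78880 m/s.
Δv₁ = v_p − v_c1 = 22750 m/s.
At r₂: circular v_c2 = √(μ/r₂) = 6372 m/s; transfer-aphelion v_a = √[μ(2/r₂ − 1/a_t)] = 1016 m/s.
Δv₂ = v_c2 − v_a = 5356 m/s.
Total Δv = Δv₁ + Δv₂ = 28100 m/s = 28.10 km/s.

Δv_total ≈ 28.1 km/s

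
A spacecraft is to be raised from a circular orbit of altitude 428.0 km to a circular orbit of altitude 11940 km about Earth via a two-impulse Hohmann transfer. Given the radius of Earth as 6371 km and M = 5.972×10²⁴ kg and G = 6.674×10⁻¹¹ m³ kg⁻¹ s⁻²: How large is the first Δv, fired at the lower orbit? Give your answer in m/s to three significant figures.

Δv ≈ 1590 m/s

μ = GM = 6.674×10⁻¹¹ × 5.972×10²⁴ = 3.986×10¹⁴ m³/s².
r₁ = 6371 + 428.0 = 6799.0 km = 6.7990×10⁶ m.
r₂ = 6371 + 11940 = 18311 km = 1.8311×10⁷ m.
Transfer ellipse a_t = (r₁ + r₂)/2 = 1.256×10⁷ m.
At r₁: circular v_c1 = √(μ/r₁) = 7657 m/s; transfer-perigee v_p = √[μ(2/r₁ − 1/a_t)] = 9247 m/s.
Δv₁ = v_p − v_c1 = 1590 m/s.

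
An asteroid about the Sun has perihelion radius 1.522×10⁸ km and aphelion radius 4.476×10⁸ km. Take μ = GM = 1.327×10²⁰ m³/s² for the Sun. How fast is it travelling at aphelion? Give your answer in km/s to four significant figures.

Semi-major axis a = (r_p + r_a)/2 = 2.9990×10⁸ km = 2.999×10¹¹ m.
Vis-viva: v² = μ(2/r − 1/a) = 1.327×10²⁰ × (4.468×10⁻¹² − 3.334×10⁻¹²) = 1.505×10⁸ m²/s².
v = 12270 m/s = 12.27 km/s.

v ≈ 12.27 km/s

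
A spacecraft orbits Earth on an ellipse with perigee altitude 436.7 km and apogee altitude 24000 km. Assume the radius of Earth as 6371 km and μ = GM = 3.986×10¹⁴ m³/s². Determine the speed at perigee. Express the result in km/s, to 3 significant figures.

v ≈ 9.78 km/s

r_p = 6371 + 436.7 = 6807.7 km = 6.8077×10⁶ m.
r_a = 6371 + 24000 = 30371 km = 3.0371×10⁷ m.
Semi-major axis a = (r_p + r_a)/2 = 18589 km = 1.859×10⁷ m.
Vis-viva: v² = μ(2/r − 1/a) = 3.986×10¹⁴ × (2.938×10⁻⁷ − 5.379×10⁻⁸) = 9.566×10⁷ m²/s².
v = 9781 m/s = 9.781 km/s.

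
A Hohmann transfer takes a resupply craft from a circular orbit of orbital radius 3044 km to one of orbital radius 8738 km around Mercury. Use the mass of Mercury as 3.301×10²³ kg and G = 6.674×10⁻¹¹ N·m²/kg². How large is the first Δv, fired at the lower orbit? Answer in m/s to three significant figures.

μ = GM = 6.674×10⁻¹¹ × 3.301×10²³ = 2.203×10¹³ m³/s².
r₁ = 3044 km = 3.044×10⁶ m.
r₂ = 8738 km = 8.738×10⁶ m.
Transfer ellipse a_t = (r₁ + r₂)/2 = 5.891×10⁶ m.
At r₁: circular v_c1 = √(μ/r₁) = 2690 m/s; transfer-periherm v_p = √[μ(2/r₁ − 1/a_t)] = 3276 m/s.
Δv₁ = v_p − v_c1 = 586.2 m/s.

Δv ≈ 586 m/s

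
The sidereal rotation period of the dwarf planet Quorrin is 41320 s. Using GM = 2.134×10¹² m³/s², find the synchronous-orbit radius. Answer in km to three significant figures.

A synchronous orbit has period T, so by Kepler's third law a = (μT²/4π²)^(1/3).
μT²/4π² = 2.134×10¹² × (4.132×10⁴)² / 39.48 = 9.229×10¹⁹ m³.
a = 4.519×10⁶ m = 4519.1 km.

r_sync ≈ 4520 km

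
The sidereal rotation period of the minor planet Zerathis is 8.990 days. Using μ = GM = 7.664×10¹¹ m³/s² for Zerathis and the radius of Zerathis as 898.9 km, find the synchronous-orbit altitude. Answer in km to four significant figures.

T = 8.990 days = 7.767×10⁵ s.
A synchronous orbit has period T, so by Kepler's third law a = (μT²/4π²)^(1/3).
μT²/4π² = 7.664×10¹¹ × (7.767×10⁵)² / 39.48 = 1.171×10²² m³.
a = 2.271×10⁷ m = 22710 km.
Altitude h = a − R = 22710 − 898.9 = 21811 km.

h_sync ≈ 21810 km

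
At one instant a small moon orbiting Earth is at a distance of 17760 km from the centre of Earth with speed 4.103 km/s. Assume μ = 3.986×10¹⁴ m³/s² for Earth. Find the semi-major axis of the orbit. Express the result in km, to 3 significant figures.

a ≈ 14200 km

r = 1.776×10⁷ m.
Specific orbital energy ε = v²/2 − μ/r = (4103)²/2 − 3.986×10¹⁴/1.776×10⁷ = -1.403×10⁷ J/kg.
Since ε = −μ/(2a), a = −μ/(2ε) = 1.421×10⁷ m = 14209 km.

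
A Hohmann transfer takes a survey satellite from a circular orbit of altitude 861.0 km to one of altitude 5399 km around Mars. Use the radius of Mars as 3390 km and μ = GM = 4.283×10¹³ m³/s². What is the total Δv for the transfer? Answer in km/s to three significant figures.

Δv_total ≈ 0.936 km/s

r₁ = 3390 + 861.0 = 4251.0 km = 4.2510×10⁶ m.
r₂ = 3390 + 5399 = 8789.0 km = 8.7890×10⁶ m.
Transfer ellipse a_t = (r₁ + r₂)/2 = 6.520×10⁶ m.
At r₁: circular v_c1 = √(μ/r₁) = 3174 m/s; transfer-periapsis v_p = √[μ(2/r₁ − 1/a_t)] = 3685 m/s.
Δv₁ = v_p − v_c1 = 511.2 m/s.
At r₂: circular v_c2 = √(μ/r₂) = 2208 m/s; transfer-apoapsis v_a = √[μ(2/r₂ − 1/a_t)] = 1782 m/s.
Δv₂ = v_c2 − v_a = 425.0 m/s.
Total Δv = Δv₁ + Δv₂ = 936.2 m/s = 0.9362 km/s.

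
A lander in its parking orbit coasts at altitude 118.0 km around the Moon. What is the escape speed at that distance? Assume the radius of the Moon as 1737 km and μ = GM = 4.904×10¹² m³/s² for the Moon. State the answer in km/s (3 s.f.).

v_esc ≈ 2.30 km/s

r = 1737 + 118.0 = 1855.0 km = 1.8550×10⁶ m.
Escape speed v_esc = √(2μ/r) = √(2 × 4.904×10¹² / 1.855×10⁶) = √(5.287×10⁶) = 2299 m/s.
= 2.299 km/s.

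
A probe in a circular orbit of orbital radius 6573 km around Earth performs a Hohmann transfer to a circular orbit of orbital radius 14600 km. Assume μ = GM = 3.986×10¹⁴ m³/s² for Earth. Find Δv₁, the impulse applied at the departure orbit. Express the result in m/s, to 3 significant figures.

Δv ≈ 1360 m/s

r₁ = 6573 km = 6.573×10⁶ m.
r₂ = 14600 km = 1.460×10⁷ m.
Transfer ellipse a_t = (r₁ + r₂)/2 = 1.059×10⁷ m.
At r₁: circular v_c1 = √(μ/r₁) = 7787 m/s; transfer-perigee v_p = √[μ(2/r₁ − 1/a_t)] = 9145 m/s.
Δv₁ = v_p − v_c1 = 1358 m/s.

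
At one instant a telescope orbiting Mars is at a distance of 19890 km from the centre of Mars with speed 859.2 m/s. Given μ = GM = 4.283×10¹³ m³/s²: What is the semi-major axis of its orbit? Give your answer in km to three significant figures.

a ≈ 12000 km

r = 1.989×10⁷ m.
Specific orbital energy ε = v²/2 − μ/r = (859.2)²/2 − 4.283×10¹³/1.989×10⁷ = -1.784×10⁶ J/kg.
Since ε = −μ/(2a), a = −μ/(2ε) = 1.200×10⁷ m = 12002 km.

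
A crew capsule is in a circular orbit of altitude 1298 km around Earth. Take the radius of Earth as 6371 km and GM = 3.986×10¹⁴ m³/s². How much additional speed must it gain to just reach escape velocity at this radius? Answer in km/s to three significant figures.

r = 6371 + 1298 = 7669.0 km = 7.6690×10⁶ m.
Circular speed v_c = √(μ/r) = 7209 m/s.
Escape speed v_esc = √(2μ/r) = √2 × v_c = 10200 m/s.
Δv = v_esc − v_c = 2986 m/s = 2.986 km/s.

Δv ≈ 2.99 km/s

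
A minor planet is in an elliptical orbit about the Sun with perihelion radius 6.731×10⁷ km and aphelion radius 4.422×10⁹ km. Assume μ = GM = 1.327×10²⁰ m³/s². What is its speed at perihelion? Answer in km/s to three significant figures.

Semi-major axis a = (r_p + r_a)/2 = 2.2447×10⁹ km = 2.245×10¹² m.
Vis-viva: v² = μ(2/r − 1/a) = 1.327×10²⁰ × (2.971×10⁻¹¹ − 4.455×10⁻¹³) = 3.884×10⁹ m²/s².
v = 62320 m/s = 62.32 km/s.

v ≈ 62.3 km/s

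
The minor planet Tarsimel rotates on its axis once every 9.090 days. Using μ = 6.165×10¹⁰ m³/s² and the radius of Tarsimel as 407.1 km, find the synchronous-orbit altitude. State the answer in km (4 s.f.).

T = 9.090 days = 7.854×10⁵ s.
A synchronous orbit has period T, so by Kepler's third law a = (μT²/4π²)^(1/3).
μT²/4π² = 6.165×10¹⁰ × (7.854×10⁵)² / 39.48 = 9.632×10²⁰ m³.
a = 9.876×10⁶ m = 9875.9 km.
Altitude h = a − R = 9875.9 − 407.1 = 9468.8 km.

h_sync ≈ 9469 km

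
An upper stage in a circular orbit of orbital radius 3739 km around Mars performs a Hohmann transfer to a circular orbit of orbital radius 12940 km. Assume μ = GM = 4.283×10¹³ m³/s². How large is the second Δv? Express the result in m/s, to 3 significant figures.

r₁ = 3739 km = 3.739×10⁶ m.
r₂ = 12940 km = 1.294×10⁷ m.
Transfer ellipse a_t = (r₁ + r₂)/2 = 8.340×10⁶ m.
At r₁: circular v_c1 = √(μ/r₁) = 3385 m/s; transfer-periapsis v_p = √[μ(2/r₁ − 1/a_t)] = 4216 m/s.
At r₂: circular v_c2 = √(μ/r₂) = 1819 m/s; transfer-apoapsis v_a = √[μ(2/r₂ − 1/a_t)] = 1218 m/s.
Δv₂ = v_c2 − v_a = 601.1 m/s.

Δv ≈ 601 m/s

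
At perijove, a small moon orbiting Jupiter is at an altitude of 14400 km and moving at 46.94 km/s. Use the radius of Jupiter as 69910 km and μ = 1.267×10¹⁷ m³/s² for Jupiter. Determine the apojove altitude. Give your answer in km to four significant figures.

apojove altitude ≈ 1.617×10⁵ km

r_p = 69910 + 14400 = 84310 km = 8.431×10⁷ m.
Specific energy ε = v²/2 − μ/r = -4.011×10⁸ J/kg, so a = −μ/(2ε) = 1.579×10⁸ m.
The apsides satisfy r_p + r_a = 2a, so the apojove radius is 2a − r_p = 2.316×10⁸ m = 2.3157×10⁵ km.
Apojove altitude = 2.3157×10⁵ − 69910 = 1.6166×10⁵ km.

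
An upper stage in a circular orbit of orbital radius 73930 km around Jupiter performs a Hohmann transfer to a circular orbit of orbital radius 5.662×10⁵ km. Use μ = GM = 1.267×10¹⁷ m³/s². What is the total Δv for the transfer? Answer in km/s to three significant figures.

Δv_total ≈ 21.4 km/s

r₁ = 73930 km = 7.393×10⁷ m.
r₂ = 5.662×10⁵ km = 5.662×10⁸ m.
Transfer ellipse a_t = (r₁ + r₂)/2 = 3.201×10⁸ m.
At r₁: circular v_c1 = √(μ/r₁) = 41400 m/s; transfer-perijove v_p = √[μ(2/r₁ − 1/a_t)] = 55060 m/s.
Δv₁ = v_p − v_c1 = 13660 m/s.
At r₂: circular v_c2 = √(μ/r₂) = 14960 m/s; transfer-apojove v_a = √[μ(2/r₂ − 1/a_t)] = 7189 m/s.
Δv₂ = v_c2 − v_a = 7770 m/s.
Total Δv = Δv₁ + Δv₂ = 21430 m/s = 21.43 km/s.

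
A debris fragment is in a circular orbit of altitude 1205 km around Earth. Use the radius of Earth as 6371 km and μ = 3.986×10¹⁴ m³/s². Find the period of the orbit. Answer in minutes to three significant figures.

T ≈ 109 minutes

r = 6371 + 1205 = 7576.0 km = 7.5760×10⁶ m.
Kepler's third law: T = 2π√(r³/μ) = 2π√((7.576×10⁶)³ / 3.986×10¹⁴).
r³/μ = 1.091×10⁶ s², so T = 2π × 1.044×10³ = 6.563×10³ s.
Converting: 6.563×10³ s ÷ 60.00 = 109.4 minutes.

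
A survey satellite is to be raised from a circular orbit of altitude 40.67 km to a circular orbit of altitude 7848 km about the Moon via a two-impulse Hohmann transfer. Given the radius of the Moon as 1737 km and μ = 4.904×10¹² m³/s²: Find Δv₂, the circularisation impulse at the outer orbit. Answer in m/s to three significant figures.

Δv ≈ 315 m/s

r₁ = 1737 + 40.67 = 1777.7 km = 1.7777×10⁶ m.
r₂ = 1737 + 7848 = 9585.0 km = 9.5850×10⁶ m.
Transfer ellipse a_t = (r₁ + r₂)/2 = 5.681×10⁶ m.
At r₁: circular v_c1 = √(μ/r₁) = 1661 m/s; transfer-perilune v_p = √[μ(2/r₁ − 1/a_t)] = 2157 m/s.
At r₂: circular v_c2 = √(μ/r₂) = 715.3 m/s; transfer-apolune v_a = √[μ(2/r₂ − 1/a_t)] = 400.1 m/s.
Δv₂ = v_c2 − v_a = 315.2 m/s.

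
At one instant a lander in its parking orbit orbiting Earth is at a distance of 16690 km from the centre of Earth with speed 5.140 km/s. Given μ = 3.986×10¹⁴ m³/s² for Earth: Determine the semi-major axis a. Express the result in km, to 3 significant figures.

r = 1.669×10⁷ m.
Vis-viva rearranged: 1/a = 2/r − v²/μ = 1.198×10⁻⁷ − 6.628×10⁻⁸ = 5.355×10⁻⁸ m⁻¹.
a = 1.867×10⁷ m = 18674 km.

a ≈ 18700 km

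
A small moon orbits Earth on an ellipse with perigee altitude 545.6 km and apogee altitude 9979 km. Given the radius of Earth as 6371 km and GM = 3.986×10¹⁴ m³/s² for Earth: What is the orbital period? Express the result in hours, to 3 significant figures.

r_p = 6371 + 545.6 = 6916.6 km = 6.9166×10⁶ m.
r_a = 6371 + 9979 = 16350 km = 1.6350×10⁷ m.
Semi-major axis a = (r_p + r_a)/2 = (6916.6 + 16350)/2 = 11633 km = 1.163×10⁷ m.
By Kepler's third law T = 2π√(a³/μ) = 2π × 1.987×10³ = 1.249×10⁴ s.
= 3.469 hours.

T ≈ 3.47 hours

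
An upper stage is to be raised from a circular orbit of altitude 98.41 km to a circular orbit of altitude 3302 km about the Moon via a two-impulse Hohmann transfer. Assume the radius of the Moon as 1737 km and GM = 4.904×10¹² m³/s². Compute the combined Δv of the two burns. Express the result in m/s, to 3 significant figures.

Δv_total ≈ 610 m/s

r₁ = 1737 + 98.41 = 1835.4 km = 1.8354×10⁶ m.
r₂ = 1737 + 3302 = 5039.0 km = 5.0390×10⁶ m.
Transfer ellipse a_t = (r₁ + r₂)/2 = 3.437×10⁶ m.
At r₁: circular v_c1 = √(μ/r₁) = 1635 m/s; transfer-perilune v_p = √[μ(2/r₁ − 1/a_t)] = 1979 m/s.
Δv₁ = v_p − v_c1 = 344.6 m/s.
At r₂: circular v_c2 = √(μ/r₂) = 986.5 m/s; transfer-apolune v_a = √[μ(2/r₂ − 1/a_t)] = 720.9 m/s.
Δv₂ = v_c2 − v_a = 265.6 m/s.
Total Δv = Δv₁ + Δv₂ = 610.2 m/s.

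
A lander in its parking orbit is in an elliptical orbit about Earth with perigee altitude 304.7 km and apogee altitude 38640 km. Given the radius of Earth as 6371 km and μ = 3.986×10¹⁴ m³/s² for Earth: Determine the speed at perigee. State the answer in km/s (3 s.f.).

v ≈ 10.2 km/s

r_p = 6371 + 304.7 = 6675.7 km = 6.6757×10⁶ m.
r_a = 6371 + 38640 = 45011 km = 4.5011×10⁷ m.
Semi-major axis a = (r_p + r_a)/2 = 25843 km = 2.584×10⁷ m.
Vis-viva: v² = μ(2/r − 1/a) = 3.986×10¹⁴ × (2.996×10⁻⁷ − 3.869×10⁻⁸) = 1.040×10⁸ m²/s².
v = 10200 m/s = 10.20 km/s.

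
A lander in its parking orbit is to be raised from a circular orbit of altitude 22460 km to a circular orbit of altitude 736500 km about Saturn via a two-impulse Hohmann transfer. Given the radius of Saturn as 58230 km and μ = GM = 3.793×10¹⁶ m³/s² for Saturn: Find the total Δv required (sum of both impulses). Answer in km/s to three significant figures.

Δv_total ≈ 11.5 km/s

r₁ = 58230 + 22460 = 80690 km = 8.0690×10⁷ m.
r₂ = 58230 + 736500 = 794730 km = 7.9473×10⁸ m.
Transfer ellipse a_t = (r₁ + r₂)/2 = 4.377×10⁸ m.
At r₁: circular v_c1 = √(μ/r₁) = 21680 m/s; transfer-perikrone v_p = √[μ(2/r₁ − 1/a_t)] = 29210 m/s.
Δv₁ = v_p − v_c1 = 7533 m/s.
At r₂: circular v_c2 = √(μ/r₂) = 6908 m/s; transfer-apokrone v_a = √[μ(2/r₂ − 1/a_t)] = 2966 m/s.
Δv₂ = v_c2 − v_a = 3942 m/s.
Total Δv = Δv₁ + Δv₂ = 11480 m/s = 11.48 km/s.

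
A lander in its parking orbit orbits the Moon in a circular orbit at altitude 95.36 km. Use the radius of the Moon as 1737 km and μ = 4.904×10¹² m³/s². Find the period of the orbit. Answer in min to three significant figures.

T ≈ 117 min

r = 1737 + 95.36 = 1832.4 km = 1.8324×10⁶ m.
Kepler's third law: T = 2π√(r³/μ) = 2π√((1.832×10⁶)³ / 4.904×10¹²).
r³/μ = 1.255×10⁶ s², so T = 2π × 1.120×10³ = 7.038×10³ s.
Converting: 7.038×10³ s ÷ 60.00 = 117.3 min.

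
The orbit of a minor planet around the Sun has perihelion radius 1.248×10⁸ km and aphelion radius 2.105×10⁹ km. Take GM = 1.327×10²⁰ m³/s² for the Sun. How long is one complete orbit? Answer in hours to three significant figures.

T ≈ 178000 hours

Semi-major axis a = (r_p + r_a)/2 = (1.2480×10⁸ + 2.1050×10⁹)/2 = 1.1149×10⁹ km = 1.115×10¹² m.
By Kepler's third law T = 2π√(a³/μ) = 2π × 1.022×10⁸ = 6.421×10⁸ s.
= 1.784×10⁵ hours.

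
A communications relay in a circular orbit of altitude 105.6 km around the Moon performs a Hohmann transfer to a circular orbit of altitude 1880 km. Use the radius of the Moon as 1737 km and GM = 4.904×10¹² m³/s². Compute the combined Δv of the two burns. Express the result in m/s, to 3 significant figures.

Δv_total ≈ 454 m/s

r₁ = 1737 + 105.6 = 1842.6 km = 1.8426×10⁶ m.
r₂ = 1737 + 1880 = 3617.0 km = 3.6170×10⁶ m.
Transfer ellipse a_t = (r₁ + r₂)/2 = 2.730×10⁶ m.
At r₁: circular v_c1 = √(μ/r₁) = 1631 m/s; transfer-perilune v_p = √[μ(2/r₁ − 1/a_t)] = 1878 m/s.
Δv₁ = v_p − v_c1 = 246.5 m/s.
At r₂: circular v_c2 = √(μ/r₂) = 1164 m/s; transfer-apolune v_a = √[μ(2/r₂ − 1/a_t)] = 956.6 m/s.
Δv₂ = v_c2 − v_a = 207.8 m/s.
Total Δv = Δv₁ + Δv₂ = 454.2 m/s.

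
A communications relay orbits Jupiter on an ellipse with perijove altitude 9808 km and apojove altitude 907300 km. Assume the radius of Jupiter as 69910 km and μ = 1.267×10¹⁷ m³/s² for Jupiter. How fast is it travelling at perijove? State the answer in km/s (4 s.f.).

r_p = 69910 + 9808 = 79718 km = 7.9718×10⁷ m.
r_a = 69910 + 907300 = 977210 km = 9.7721×10⁸ m.
Semi-major axis a = (r_p + r_a)/2 = 5.2846×10⁵ km = 5.285×10⁸ m.
Vis-viva: v² = μ(2/r − 1/a) = 1.267×10¹⁷ × (2.509×10⁻⁸ − 1.892×10⁻⁹) = 2.939×10⁹ m²/s².
v = 54210 m/s = 54.21 km/s.

v ≈ 54.21 km/s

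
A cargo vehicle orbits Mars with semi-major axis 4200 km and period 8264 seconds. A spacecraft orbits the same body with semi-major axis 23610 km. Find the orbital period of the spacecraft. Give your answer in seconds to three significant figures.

Kepler's third law: T² ∝ a³, so T₂ = T₁ (a₂/a₁)^(3/2).
a₂/a₁ = 5.621, (a₂/a₁)^(3/2) = 13.33.
T₂ = 8264 × 13.33 = 1.101×10⁵ seconds.

T₂ ≈ 1.10×10⁵ seconds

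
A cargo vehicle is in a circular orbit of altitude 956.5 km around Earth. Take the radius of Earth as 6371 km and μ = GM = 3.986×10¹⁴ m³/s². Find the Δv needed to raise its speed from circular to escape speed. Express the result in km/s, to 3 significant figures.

r = 6371 + 956.5 = 7327.5 km = 7.3275×10⁶ m.
Circular speed v_c = √(μ/r) = 7375 m/s.
Escape speed v_esc = √(2μ/r) = √2 × v_c = 10430 m/s.
Δv = v_esc − v_c = 3055 m/s = 3.055 km/s.

Δv ≈ 3.06 km/s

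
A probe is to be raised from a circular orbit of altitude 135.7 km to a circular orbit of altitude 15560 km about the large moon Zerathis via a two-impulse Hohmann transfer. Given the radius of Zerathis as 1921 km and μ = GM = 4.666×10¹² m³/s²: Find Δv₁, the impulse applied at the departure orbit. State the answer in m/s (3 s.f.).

r₁ = 1921 + 135.7 = 2056.7 km = 2.0567×10⁶ m.
r₂ = 1921 + 15560 = 17481 km = 1.7481×10⁷ m.
Transfer ellipse a_t = (r₁ + r₂)/2 = 9.769×10⁶ m.
At r₁: circular v_c1 = √(μ/r₁) = 1506 m/s; transfer-periapsis v_p = √[μ(2/r₁ − 1/a_t)] = 2015 m/s.
Δv₁ = v_p − v_c1 = 508.7 m/s.

Δv ≈ 509 m/s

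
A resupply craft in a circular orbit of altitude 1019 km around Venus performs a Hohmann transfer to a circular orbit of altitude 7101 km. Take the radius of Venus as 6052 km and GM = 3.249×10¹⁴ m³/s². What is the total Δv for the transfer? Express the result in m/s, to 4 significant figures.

r₁ = 6052 + 1019 = 7071.0 km = 7.0710×10⁶ m.
r₂ = 6052 + 7101 = 13153 km = 1.3153×10⁷ m.
Transfer ellipse a_t = (r₁ + r₂)/2 = 1.011×10⁷ m.
At r₁: circular v_c1 = √(μ/r₁) = 6779 m/s; transfer-periapsis v_p = √[μ(2/r₁ − 1/a_t)] = 7731 m/s.
Δv₁ = v_p − v_c1 = 952.4 m/s.
At r₂: circular v_c2 = √(μ/r₂) = 4970 m/s; transfer-apoapsis v_a = √[μ(2/r₂ − 1/a_t)] = 4156 m/s.
Δv₂ = v_c2 − v_a = 814.0 m/s.
Total Δv = Δv₁ + Δv₂ = 1766 m/s.

Δv_total ≈ 1766 m/s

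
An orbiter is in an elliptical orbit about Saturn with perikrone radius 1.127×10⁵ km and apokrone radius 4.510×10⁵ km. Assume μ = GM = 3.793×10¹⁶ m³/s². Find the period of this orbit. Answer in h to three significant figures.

T ≈ 42.4 h

Semi-major axis a = (r_p + r_a)/2 = (1.1270×10⁵ + 4.5100×10⁵)/2 = 2.8185×10⁵ km = 2.818×10⁸ m.
By Kepler's third law T = 2π√(a³/μ) = 2π × 2.430×10⁴ = 1.527×10⁵ s.
= 42.40 h.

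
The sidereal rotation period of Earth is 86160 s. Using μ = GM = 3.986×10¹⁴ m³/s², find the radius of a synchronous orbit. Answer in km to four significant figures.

r_sync ≈ 42160 km

A synchronous orbit has period T, so by Kepler's third law a = (μT²/4π²)^(1/3).
μT²/4π² = 3.986×10¹⁴ × (8.616×10⁴)² / 39.48 = 7.495×10²² m³.
a = 4.216×10⁷ m = 42163 km.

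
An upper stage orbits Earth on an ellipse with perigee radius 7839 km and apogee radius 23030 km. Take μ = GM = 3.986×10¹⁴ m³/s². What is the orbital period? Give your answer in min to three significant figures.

Semi-major axis a = (r_p + r_a)/2 = (7839.0 + 23030)/2 = 15434 km = 1.543×10⁷ m.
By Kepler's third law T = 2π√(a³/μ) = 2π × 3.037×10³ = 1.908×10⁴ s.
= 318.1 min.

T ≈ 318 min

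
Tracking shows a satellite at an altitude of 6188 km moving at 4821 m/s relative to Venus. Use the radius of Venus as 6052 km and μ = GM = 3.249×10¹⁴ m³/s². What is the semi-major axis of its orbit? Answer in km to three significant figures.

a ≈ 10900 km

r = 6052 + 6188 = 12240 km = 1.224×10⁷ m.
Vis-viva rearranged: 1/a = 2/r − v²/μ = 1.634×10⁻⁷ − 7.154×10⁻⁸ = 9.186×10⁻⁸ m⁻¹.
a = 1.089×10⁷ m = 10886 km.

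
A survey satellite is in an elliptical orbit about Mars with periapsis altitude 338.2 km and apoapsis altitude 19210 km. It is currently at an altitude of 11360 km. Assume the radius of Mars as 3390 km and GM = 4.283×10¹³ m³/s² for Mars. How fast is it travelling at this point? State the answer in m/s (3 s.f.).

v ≈ 1600 m/s

r_p = 3390 + 338.2 = 3728.2 km = 3.7282×10⁶ m.
r_a = 3390 + 19210 = 22600 km = 2.2600×10⁷ m.
r = 3390 + 11360 = 14750 km = 1.475×10⁷ m.
Semi-major axis a = (r_p + r_a)/2 = 13164 km = 1.316×10⁷ m.
Vis-viva: v² = μ(2/r − 1/a) = 4.283×10¹³ × (1.356×10⁻⁷ − 7.596×10⁻⁸) = 2.554×10⁶ m²/s².
v = 1598 m/s.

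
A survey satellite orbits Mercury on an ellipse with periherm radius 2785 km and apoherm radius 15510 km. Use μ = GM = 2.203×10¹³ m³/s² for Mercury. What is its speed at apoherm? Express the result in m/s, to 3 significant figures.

v ≈ 658 m/s

Semi-major axis a = (r_p + r_a)/2 = 9147.5 km = 9.148×10⁶ m.
Vis-viva: v² = μ(2/r − 1/a) = 2.203×10¹³ × (1.289×10⁻⁷ − 1.093×10⁻⁷) = 4.324×10⁵ m²/s².
v = 657.6 m/s.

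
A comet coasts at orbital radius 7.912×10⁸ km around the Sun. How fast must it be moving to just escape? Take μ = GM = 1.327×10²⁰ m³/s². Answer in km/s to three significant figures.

r = 7.912×10⁸ km = 7.912×10¹¹ m.
Escape speed v_esc = √(2μ/r) = √(2 × 1.327×10²⁰ / 7.912×10¹¹) = √(3.354×10⁸) = 18320 m/s.
= 18.32 km/s.

v_esc ≈ 18.3 km/s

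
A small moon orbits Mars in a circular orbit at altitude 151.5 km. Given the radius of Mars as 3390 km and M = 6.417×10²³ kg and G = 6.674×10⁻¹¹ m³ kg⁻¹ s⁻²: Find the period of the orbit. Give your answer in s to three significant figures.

μ = GM = 6.674×10⁻¹¹ × 6.417×10²³ = 4.283×10¹³ m³/s².
r = 3390 + 151.5 = 3541.5 km = 3.5415×10⁶ m.
Kepler's third law: T = 2π√(r³/μ) = 2π√((3.542×10⁶)³ / 4.283×10¹³).
r³/μ = 1.037×10⁶ s², so T = 2π × 1.018×10³ = 6.399×10³ s.

T ≈ 6400 s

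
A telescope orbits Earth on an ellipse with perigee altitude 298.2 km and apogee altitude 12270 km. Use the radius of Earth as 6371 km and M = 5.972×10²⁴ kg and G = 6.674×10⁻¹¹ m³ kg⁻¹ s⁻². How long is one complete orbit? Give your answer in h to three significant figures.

μ = GM = 6.674×10⁻¹¹ × 5.972×10²⁴ = 3.986×10¹⁴ m³/s².
r_p = 6371 + 298.2 = 6669.2 km = 6.6692×10⁶ m.
r_a = 6371 + 12270 = 18641 km = 1.8641×10⁷ m.
Semi-major axis a = (r_p + r_a)/2 = (6669.2 + 18641)/2 = 12655 km = 1.266×10⁷ m.
By Kepler's third law T = 2π√(a³/μ) = 2π × 2.255×10³ = 1.417×10⁴ s.
= 3.936 h.

T ≈ 3.94 h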